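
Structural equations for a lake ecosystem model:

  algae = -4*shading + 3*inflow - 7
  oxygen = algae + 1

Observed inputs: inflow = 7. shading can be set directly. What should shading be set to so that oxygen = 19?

shading = -1

Substituting into the algae equation gives algae = -4*shading + 14.
Substituting into the oxygen equation gives oxygen = -4*shading + 15.
Solve -4*shading + 15 = 19: shading = (19 - 15) / -4 = -1.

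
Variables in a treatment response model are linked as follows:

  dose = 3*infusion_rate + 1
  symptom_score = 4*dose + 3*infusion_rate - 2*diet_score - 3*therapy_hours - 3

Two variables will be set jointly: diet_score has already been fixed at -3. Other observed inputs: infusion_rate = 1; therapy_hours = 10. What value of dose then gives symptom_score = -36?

With diet_score held at -3:
Intervening on dose fixes its value directly, overriding its dependence on infusion_rate.
Substituting into the symptom_score equation gives symptom_score = 4*dose - 24.
Solve 4*dose - 24 = -36: dose = (-36 + 24) / 4 = -3.

dose = -3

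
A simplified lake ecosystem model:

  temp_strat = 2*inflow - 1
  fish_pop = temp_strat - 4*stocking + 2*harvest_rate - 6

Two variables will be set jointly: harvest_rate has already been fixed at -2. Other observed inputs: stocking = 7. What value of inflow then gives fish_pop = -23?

inflow = 8

With harvest_rate held at -2:
Substituting into the fish_pop equation gives fish_pop = 2*inflow - 39.
Solve 2*inflow - 39 = -23: inflow = (-23 + 39) / 2 = 8.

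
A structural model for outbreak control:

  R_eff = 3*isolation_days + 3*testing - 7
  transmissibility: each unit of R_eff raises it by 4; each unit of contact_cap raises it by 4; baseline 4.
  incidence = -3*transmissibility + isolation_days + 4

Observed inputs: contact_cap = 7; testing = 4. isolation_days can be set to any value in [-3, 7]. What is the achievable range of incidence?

Substituting into the R_eff equation gives R_eff = 3*isolation_days + 5.
Substituting into the transmissibility equation gives transmissibility = 12*isolation_days + 52.
Substituting into the incidence equation gives incidence = -35*isolation_days - 152.
Linear in isolation_days, so extremes are at the endpoints: isolation_days = -3 gives incidence = -47; isolation_days = 7 gives incidence = -397.

-397 to -47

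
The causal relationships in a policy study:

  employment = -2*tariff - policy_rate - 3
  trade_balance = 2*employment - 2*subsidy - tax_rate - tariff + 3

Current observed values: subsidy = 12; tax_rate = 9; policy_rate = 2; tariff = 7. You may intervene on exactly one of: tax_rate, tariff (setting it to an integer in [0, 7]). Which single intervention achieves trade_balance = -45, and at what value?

Intervening on tax_rate: trade_balance = -tax_rate - 66. Reaching -45 requires tax_rate = -21, outside [0, 7].
Intervening on tariff: with other inputs at their observed values, trade_balance = -5*tariff - 40. Solving for -45 gives tariff = 1, within [0, 7].

set tariff = 1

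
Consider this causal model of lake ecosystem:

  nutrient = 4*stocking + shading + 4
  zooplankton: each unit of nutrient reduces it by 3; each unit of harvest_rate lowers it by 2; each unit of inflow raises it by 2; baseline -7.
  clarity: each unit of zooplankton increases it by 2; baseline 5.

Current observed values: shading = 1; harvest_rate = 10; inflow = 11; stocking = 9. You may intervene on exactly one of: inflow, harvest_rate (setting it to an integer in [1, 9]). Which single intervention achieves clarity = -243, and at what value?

set harvest_rate = 8

Intervening on inflow: clarity = 4*inflow - 295. Reaching -243 requires inflow = 13, outside [1, 9].
Intervening on harvest_rate: with other inputs at their observed values, clarity = -4*harvest_rate - 211. Solving for -243 gives harvest_rate = 8, within [1, 9].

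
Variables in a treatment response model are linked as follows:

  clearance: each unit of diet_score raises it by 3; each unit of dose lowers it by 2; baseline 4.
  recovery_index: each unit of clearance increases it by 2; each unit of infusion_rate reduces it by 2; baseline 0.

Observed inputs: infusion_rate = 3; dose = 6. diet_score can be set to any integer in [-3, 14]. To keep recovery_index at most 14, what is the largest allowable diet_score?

Substituting into the clearance equation gives clearance = 3*diet_score - 8.
Substituting into the recovery_index equation gives recovery_index = 6*diet_score - 22.
Require 6*diet_score - 22 ≤ 14, so diet_score ≤ 6.
The largest integer in [-3, 14] satisfying this is 6.

diet_score = 6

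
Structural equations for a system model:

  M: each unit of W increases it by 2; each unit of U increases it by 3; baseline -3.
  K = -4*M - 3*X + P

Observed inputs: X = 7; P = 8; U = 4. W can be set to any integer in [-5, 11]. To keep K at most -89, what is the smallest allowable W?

W = 5

Substituting into the M equation gives M = 2*W + 9.
Substituting into the K equation gives K = -8*W - 49.
Require -8*W - 49 ≤ -89, so W ≥ 5.
The smallest integer in [-5, 11] satisfying this is 5.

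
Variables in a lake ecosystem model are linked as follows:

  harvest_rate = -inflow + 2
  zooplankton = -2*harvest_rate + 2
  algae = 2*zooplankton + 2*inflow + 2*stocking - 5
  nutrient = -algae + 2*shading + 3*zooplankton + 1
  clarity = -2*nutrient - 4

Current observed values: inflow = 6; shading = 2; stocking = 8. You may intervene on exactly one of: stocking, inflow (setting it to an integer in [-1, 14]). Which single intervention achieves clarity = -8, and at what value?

set stocking = 3

Intervening on stocking: with other inputs at their observed values, clarity = 4*stocking - 20. Solving for -8 gives stocking = 3, within [-1, 14].
Intervening on inflow: the paths from inflow to clarity cancel (net effect zero), leaving clarity = 12; -8 is unreachable this way.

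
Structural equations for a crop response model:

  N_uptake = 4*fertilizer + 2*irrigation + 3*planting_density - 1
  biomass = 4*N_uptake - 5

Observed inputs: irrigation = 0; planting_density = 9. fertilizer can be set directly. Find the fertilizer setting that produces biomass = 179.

Substituting into the N_uptake equation gives N_uptake = 4*fertilizer + 26.
biomass becomes 16*fertilizer + 99.
Solve 16*fertilizer + 99 = 179: fertilizer = (179 - 99) / 16 = 5.

fertilizer = 5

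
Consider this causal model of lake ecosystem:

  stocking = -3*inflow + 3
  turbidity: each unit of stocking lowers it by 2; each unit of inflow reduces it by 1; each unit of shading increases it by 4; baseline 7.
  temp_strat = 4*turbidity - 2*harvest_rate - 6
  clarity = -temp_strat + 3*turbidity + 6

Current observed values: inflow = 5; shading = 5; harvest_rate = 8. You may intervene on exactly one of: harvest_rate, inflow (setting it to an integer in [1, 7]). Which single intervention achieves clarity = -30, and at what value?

set harvest_rate = 2

Intervening on harvest_rate: with other inputs at their observed values, clarity = 2*harvest_rate - 34. Solving for -30 gives harvest_rate = 2, within [1, 7].
Intervening on inflow: clarity = -5*inflow + 7. Reaching -30 requires inflow = 37/5, not an integer.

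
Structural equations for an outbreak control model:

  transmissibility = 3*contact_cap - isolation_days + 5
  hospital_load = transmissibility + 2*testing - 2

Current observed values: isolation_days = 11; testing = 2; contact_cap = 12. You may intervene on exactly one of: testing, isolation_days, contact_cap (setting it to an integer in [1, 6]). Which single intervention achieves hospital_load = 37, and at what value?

Intervening on testing: hospital_load = 2*testing + 28. Reaching 37 requires testing = 9/2, not an integer.
Intervening on isolation_days: with other inputs at their observed values, hospital_load = -isolation_days + 43. Solving for 37 gives isolation_days = 6, within [1, 6].
Intervening on contact_cap: hospital_load = 3*contact_cap - 4. Reaching 37 requires contact_cap = 41/3, not an integer.

set isolation_days = 6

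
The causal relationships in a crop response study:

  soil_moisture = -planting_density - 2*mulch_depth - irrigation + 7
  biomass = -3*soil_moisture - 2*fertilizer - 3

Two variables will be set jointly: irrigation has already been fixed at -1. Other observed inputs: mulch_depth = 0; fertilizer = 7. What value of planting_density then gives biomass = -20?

planting_density = 7

With irrigation held at -1:
Substituting into the soil_moisture equation gives soil_moisture = -planting_density + 8.
So biomass = 3*planting_density - 41.
Solve 3*planting_density - 41 = -20: planting_density = (-20 + 41) / 3 = 7.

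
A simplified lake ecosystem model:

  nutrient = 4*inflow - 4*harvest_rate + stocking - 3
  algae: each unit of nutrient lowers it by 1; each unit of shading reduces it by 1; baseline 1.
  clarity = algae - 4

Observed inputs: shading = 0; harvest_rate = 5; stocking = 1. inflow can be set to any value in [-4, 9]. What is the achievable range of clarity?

-17 to 35

Substituting into the nutrient equation gives nutrient = 4*inflow - 22.
Substituting into the algae equation gives algae = -4*inflow + 23.
clarity becomes -4*inflow + 19.
Linear in inflow, so extremes are at the endpoints: inflow = -4 gives clarity = 35; inflow = 9 gives clarity = -17.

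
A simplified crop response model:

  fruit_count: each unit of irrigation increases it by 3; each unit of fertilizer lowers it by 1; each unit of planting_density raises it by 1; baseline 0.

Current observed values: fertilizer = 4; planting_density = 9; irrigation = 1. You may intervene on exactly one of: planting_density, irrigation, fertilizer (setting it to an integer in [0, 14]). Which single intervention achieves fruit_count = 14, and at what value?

Intervening on planting_density: fruit_count = planting_density - 1. Reaching 14 requires planting_density = 15, outside [0, 14].
Intervening on irrigation: with other inputs at their observed values, fruit_count = 3*irrigation + 5. Solving for 14 gives irrigation = 3, within [0, 14].
Intervening on fertilizer: fruit_count = -fertilizer + 12. Reaching 14 requires fertilizer = -2, outside [0, 14].

set irrigation = 3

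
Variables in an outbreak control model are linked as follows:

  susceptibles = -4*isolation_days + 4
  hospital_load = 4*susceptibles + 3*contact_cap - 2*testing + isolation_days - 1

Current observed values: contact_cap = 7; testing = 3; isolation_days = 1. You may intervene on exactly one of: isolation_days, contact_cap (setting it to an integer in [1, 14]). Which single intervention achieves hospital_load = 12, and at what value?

set contact_cap = 6

Intervening on isolation_days: hospital_load = -15*isolation_days + 30. Reaching 12 requires isolation_days = 6/5, not an integer.
Intervening on contact_cap: with other inputs at their observed values, hospital_load = 3*contact_cap - 6. Solving for 12 gives contact_cap = 6, within [1, 14].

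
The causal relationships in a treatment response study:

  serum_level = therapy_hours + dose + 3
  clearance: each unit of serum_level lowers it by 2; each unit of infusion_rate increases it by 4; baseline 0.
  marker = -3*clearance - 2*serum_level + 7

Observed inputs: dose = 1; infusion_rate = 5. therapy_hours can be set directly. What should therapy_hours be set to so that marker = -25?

Substituting into the serum_level equation gives serum_level = therapy_hours + 4.
Substituting into the clearance equation gives clearance = -2*therapy_hours + 12.
marker becomes 4*therapy_hours - 37.
Solve 4*therapy_hours - 37 = -25: therapy_hours = (-25 + 37) / 4 = 3.

therapy_hours = 3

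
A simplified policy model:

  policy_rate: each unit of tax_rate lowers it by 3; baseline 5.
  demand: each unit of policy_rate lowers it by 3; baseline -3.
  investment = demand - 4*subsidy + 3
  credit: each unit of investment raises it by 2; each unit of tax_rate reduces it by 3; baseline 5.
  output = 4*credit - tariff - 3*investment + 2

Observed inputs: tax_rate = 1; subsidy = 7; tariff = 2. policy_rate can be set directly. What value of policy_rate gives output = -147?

Intervening on policy_rate fixes its value directly, overriding its dependence on tax_rate.
Substituting into the investment equation gives investment = -3*policy_rate - 28.
Substituting into the credit equation gives credit = -6*policy_rate - 54.
This gives output = -15*policy_rate - 132.
Solve -15*policy_rate - 132 = -147: policy_rate = (-147 + 132) / -15 = 1.

policy_rate = 1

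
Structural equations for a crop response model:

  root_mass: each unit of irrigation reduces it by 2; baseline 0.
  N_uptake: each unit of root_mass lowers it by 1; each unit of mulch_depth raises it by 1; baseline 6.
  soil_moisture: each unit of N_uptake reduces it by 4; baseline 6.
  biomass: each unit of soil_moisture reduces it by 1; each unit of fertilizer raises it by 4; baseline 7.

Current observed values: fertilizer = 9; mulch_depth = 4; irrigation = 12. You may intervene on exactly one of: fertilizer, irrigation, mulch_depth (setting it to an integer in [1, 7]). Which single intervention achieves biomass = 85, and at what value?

Intervening on fertilizer: biomass = 4*fertilizer + 137. Reaching 85 requires fertilizer = -13, outside [1, 7].
Intervening on irrigation: with other inputs at their observed values, biomass = 8*irrigation + 77. Solving for 85 gives irrigation = 1, within [1, 7].
Intervening on mulch_depth: biomass = 4*mulch_depth + 157. Reaching 85 requires mulch_depth = -18, outside [1, 7].

set irrigation = 1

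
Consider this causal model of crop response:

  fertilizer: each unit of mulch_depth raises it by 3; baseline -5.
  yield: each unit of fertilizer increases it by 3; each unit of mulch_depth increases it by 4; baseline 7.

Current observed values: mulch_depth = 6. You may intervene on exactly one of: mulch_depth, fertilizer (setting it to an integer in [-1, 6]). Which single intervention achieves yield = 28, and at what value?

set fertilizer = -1

Intervening on mulch_depth: yield = 13*mulch_depth - 8. Reaching 28 requires mulch_depth = 36/13, not an integer.
Intervening on fertilizer: with other inputs at their observed values, yield = 3*fertilizer + 31. Solving for 28 gives fertilizer = -1, within [-1, 6].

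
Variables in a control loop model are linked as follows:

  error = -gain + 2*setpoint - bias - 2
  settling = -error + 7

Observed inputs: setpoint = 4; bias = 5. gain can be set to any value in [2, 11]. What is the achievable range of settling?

Substituting into the error equation gives error = -gain + 1.
Substituting into the settling equation gives settling = gain + 6.
Linear in gain, so extremes are at the endpoints: gain = 2 gives settling = 8; gain = 11 gives settling = 17.

8 to 17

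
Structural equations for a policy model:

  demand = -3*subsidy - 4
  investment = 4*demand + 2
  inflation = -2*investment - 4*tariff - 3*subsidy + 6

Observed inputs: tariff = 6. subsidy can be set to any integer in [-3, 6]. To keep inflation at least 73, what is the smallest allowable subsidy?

subsidy = 3

Substituting into the investment equation gives investment = -12*subsidy - 14.
Substituting into the inflation equation gives inflation = 21*subsidy + 10.
Require 21*subsidy + 10 ≥ 73, so subsidy ≥ 3.
The smallest integer in [-3, 6] satisfying this is 3.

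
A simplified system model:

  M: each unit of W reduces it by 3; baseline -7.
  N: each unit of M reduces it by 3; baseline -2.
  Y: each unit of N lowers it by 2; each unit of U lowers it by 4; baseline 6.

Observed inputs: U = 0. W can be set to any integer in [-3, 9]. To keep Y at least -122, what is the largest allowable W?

W = 5

Substituting into the N equation gives N = 9*W + 19.
Substituting into the Y equation gives Y = -18*W - 32.
Require -18*W - 32 ≥ -122, so W ≤ 5.
The largest integer in [-3, 9] satisfying this is 5.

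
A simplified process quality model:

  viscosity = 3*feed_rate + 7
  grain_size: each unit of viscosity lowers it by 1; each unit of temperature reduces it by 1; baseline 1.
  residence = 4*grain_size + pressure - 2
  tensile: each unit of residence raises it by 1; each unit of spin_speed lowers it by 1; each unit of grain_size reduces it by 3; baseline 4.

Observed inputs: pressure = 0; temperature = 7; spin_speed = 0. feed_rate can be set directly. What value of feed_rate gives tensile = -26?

Substituting into the grain_size equation gives grain_size = -3*feed_rate - 13.
So residence = -12*feed_rate - 54.
So tensile = -3*feed_rate - 11.
Solve -3*feed_rate - 11 = -26: feed_rate = (-26 + 11) / -3 = 5.

feed_rate = 5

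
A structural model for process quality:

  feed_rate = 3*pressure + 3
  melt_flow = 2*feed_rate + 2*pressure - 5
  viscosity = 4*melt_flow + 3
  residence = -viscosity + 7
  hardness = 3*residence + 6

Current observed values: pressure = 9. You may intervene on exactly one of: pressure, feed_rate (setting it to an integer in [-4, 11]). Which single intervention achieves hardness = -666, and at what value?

Intervening on pressure: with other inputs at their observed values, hardness = -96*pressure + 6. Solving for -666 gives pressure = 7, within [-4, 11].
Intervening on feed_rate: hardness = -24*feed_rate - 138. Reaching -666 requires feed_rate = 22, outside [-4, 11].

set pressure = 7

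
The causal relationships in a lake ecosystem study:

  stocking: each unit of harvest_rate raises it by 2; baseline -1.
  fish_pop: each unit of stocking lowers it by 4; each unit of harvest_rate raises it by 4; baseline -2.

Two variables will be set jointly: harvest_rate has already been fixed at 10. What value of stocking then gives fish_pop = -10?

With harvest_rate held at 10:
Intervening on stocking fixes its value directly, overriding its dependence on harvest_rate.
Substituting into the fish_pop equation gives fish_pop = -4*stocking + 38.
Solve -4*stocking + 38 = -10: stocking = (-10 - 38) / -4 = 12.

stocking = 12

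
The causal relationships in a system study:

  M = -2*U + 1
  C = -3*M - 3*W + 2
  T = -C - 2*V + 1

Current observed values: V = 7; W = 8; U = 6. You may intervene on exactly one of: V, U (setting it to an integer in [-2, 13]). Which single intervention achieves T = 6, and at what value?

Intervening on V: T = -2*V - 10. Reaching 6 requires V = -8, outside [-2, 13].
Intervening on U: with other inputs at their observed values, T = -6*U + 12. Solving for 6 gives U = 1, within [-2, 13].

set U = 1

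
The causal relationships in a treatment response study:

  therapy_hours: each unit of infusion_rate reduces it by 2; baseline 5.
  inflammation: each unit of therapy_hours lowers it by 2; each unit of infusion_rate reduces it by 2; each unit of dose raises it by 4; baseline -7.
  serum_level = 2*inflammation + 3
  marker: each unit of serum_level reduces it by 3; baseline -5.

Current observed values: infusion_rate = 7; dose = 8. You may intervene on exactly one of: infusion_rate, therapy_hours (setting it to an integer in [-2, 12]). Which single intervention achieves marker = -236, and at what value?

Intervening on infusion_rate: with other inputs at their observed values, marker = -12*infusion_rate - 104. Solving for -236 gives infusion_rate = 11, within [-2, 12].
Intervening on therapy_hours: marker = 12*therapy_hours - 80. Reaching -236 requires therapy_hours = -13, outside [-2, 12].

set infusion_rate = 11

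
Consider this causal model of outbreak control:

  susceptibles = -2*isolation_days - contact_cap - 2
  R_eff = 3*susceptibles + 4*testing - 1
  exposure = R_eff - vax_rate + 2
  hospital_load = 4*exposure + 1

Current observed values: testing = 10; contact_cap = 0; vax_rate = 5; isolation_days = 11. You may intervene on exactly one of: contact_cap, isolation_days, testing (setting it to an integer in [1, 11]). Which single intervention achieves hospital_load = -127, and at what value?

Intervening on contact_cap: hospital_load = -12*contact_cap - 143. Reaching -127 requires contact_cap = -4/3, not an integer.
Intervening on isolation_days: hospital_load = -24*isolation_days + 121. Reaching -127 requires isolation_days = 31/3, not an integer.
Intervening on testing: with other inputs at their observed values, hospital_load = 16*testing - 303. Solving for -127 gives testing = 11, within [1, 11].

set testing = 11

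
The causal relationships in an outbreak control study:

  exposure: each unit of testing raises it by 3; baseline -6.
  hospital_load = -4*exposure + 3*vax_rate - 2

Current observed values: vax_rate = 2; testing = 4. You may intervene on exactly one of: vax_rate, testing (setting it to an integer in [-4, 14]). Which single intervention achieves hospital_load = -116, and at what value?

set testing = 12

Intervening on vax_rate: hospital_load = 3*vax_rate - 26. Reaching -116 requires vax_rate = -30, outside [-4, 14].
Intervening on testing: with other inputs at their observed values, hospital_load = -12*testing + 28. Solving for -116 gives testing = 12, within [-4, 14].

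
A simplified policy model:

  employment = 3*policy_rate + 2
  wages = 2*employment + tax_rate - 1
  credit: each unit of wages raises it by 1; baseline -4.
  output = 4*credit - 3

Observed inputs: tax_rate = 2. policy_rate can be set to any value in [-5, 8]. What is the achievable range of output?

-119 to 193

Substituting into the wages equation gives wages = 6*policy_rate + 5.
Substituting into the credit equation gives credit = 6*policy_rate + 1.
Substituting into the output equation gives output = 24*policy_rate + 1.
Linear in policy_rate, so extremes are at the endpoints: policy_rate = -5 gives output = -119; policy_rate = 8 gives output = 193.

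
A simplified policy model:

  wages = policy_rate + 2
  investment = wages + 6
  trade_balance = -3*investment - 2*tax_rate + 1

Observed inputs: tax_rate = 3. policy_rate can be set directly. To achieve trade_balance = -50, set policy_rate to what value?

policy_rate = 7

Substituting into the investment equation gives investment = policy_rate + 8.
So trade_balance = -3*policy_rate - 29.
Solve -3*policy_rate - 29 = -50: policy_rate = (-50 + 29) / -3 = 7.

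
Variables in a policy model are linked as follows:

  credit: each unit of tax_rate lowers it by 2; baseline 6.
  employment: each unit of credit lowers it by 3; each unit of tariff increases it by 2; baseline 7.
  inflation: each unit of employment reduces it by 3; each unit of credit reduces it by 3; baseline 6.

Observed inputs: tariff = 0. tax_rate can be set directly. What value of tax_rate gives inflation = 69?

Substituting into the employment equation gives employment = 6*tax_rate - 11.
Substituting into the inflation equation gives inflation = -12*tax_rate + 21.
Solve -12*tax_rate + 21 = 69: tax_rate = (69 - 21) / -12 = -4.

tax_rate = -4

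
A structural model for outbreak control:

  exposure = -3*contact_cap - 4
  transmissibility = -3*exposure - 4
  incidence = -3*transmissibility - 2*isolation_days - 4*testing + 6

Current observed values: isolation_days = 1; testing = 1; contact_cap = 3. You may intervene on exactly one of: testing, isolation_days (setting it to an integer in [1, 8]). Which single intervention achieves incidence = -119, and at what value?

set isolation_days = 8

Intervening on testing: incidence = -4*testing - 101. Reaching -119 requires testing = 9/2, not an integer.
Intervening on isolation_days: with other inputs at their observed values, incidence = -2*isolation_days - 103. Solving for -119 gives isolation_days = 8, within [1, 8].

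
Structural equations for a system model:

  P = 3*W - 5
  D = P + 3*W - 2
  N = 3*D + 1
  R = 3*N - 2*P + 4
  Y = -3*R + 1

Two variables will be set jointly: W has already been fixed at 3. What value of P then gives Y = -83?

P = -6

With W held at 3:
Intervening on P fixes its value directly, overriding its dependence on W.
Substituting into the D equation gives D = P + 7.
Substituting into the N equation gives N = 3*P + 22.
So R = 7*P + 70.
Substituting into the Y equation gives Y = -21*P - 209.
Solve -21*P - 209 = -83: P = (-83 + 209) / -21 = -6.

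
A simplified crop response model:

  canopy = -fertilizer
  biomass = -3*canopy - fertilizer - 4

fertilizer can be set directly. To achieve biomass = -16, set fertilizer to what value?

fertilizer = -6

Substituting into the biomass equation gives biomass = 2*fertilizer - 4.
Solve 2*fertilizer - 4 = -16: fertilizer = (-16 + 4) / 2 = -6.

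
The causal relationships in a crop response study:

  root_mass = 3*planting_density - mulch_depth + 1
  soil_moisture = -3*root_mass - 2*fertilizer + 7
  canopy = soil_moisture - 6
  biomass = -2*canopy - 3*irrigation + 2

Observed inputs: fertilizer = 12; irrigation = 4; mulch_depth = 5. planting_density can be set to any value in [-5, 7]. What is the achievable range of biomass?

Substituting into the root_mass equation gives root_mass = 3*planting_density - 4.
This gives soil_moisture = -9*planting_density - 5.
Substituting into the canopy equation gives canopy = -9*planting_density - 11.
So biomass = 18*planting_density + 12.
Linear in planting_density, so extremes are at the endpoints: planting_density = -5 gives biomass = -78; planting_density = 7 gives biomass = 138.

-78 to 138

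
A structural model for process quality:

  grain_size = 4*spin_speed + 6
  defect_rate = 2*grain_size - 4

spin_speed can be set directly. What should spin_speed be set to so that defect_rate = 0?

Substituting into the defect_rate equation gives defect_rate = 8*spin_speed + 8.
Solve 8*spin_speed + 8 = 0: spin_speed = (0 - 8) / 8 = -1.

spin_speed = -1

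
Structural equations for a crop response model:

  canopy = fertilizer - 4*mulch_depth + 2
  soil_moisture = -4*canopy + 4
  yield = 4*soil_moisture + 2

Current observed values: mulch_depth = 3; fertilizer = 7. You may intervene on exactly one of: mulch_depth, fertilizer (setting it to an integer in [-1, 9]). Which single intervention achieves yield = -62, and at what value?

set mulch_depth = 1

Intervening on mulch_depth: with other inputs at their observed values, yield = 64*mulch_depth - 126. Solving for -62 gives mulch_depth = 1, within [-1, 9].
Intervening on fertilizer: yield = -16*fertilizer + 178. Reaching -62 requires fertilizer = 15, outside [-1, 9].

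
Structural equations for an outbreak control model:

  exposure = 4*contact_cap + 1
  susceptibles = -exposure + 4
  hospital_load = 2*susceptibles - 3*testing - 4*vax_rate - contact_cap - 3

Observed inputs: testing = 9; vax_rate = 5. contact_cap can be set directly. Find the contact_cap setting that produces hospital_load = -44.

contact_cap = 0

Substituting into the susceptibles equation gives susceptibles = -4*contact_cap + 3.
hospital_load becomes -9*contact_cap - 44.
Solve -9*contact_cap - 44 = -44: contact_cap = (-44 + 44) / -9 = 0.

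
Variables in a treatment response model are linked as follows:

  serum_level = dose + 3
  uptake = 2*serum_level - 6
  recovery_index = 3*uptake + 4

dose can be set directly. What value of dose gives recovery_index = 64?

Substituting into the uptake equation gives uptake = 2*dose.
Substituting into the recovery_index equation gives recovery_index = 6*dose + 4.
Solve 6*dose + 4 = 64: dose = (64 - 4) / 6 = 10.

dose = 10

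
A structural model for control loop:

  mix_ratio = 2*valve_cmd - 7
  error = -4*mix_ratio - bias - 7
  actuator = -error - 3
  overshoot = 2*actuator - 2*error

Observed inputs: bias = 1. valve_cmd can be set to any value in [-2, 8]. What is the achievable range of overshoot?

Substituting into the error equation gives error = -8*valve_cmd + 20.
Substituting into the actuator equation gives actuator = 8*valve_cmd - 23.
overshoot becomes 32*valve_cmd - 86.
Linear in valve_cmd, so extremes are at the endpoints: valve_cmd = -2 gives overshoot = -150; valve_cmd = 8 gives overshoot = 170.

-150 to 170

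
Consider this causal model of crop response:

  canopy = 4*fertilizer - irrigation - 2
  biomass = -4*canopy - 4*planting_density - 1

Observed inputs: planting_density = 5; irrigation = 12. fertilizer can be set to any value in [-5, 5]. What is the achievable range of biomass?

Substituting into the canopy equation gives canopy = 4*fertilizer - 14.
biomass becomes -16*fertilizer + 35.
Linear in fertilizer, so extremes are at the endpoints: fertilizer = -5 gives biomass = 115; fertilizer = 5 gives biomass = -45.

-45 to 115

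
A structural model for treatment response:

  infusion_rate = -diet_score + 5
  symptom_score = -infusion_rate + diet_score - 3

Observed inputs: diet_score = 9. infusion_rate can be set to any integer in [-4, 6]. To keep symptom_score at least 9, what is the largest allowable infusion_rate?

Intervening on infusion_rate fixes its value directly, overriding its dependence on diet_score.
Substituting into the symptom_score equation gives symptom_score = -infusion_rate + 6.
Require -infusion_rate + 6 ≥ 9, so infusion_rate ≤ -3.
The largest integer in [-4, 6] satisfying this is -3.

infusion_rate = -3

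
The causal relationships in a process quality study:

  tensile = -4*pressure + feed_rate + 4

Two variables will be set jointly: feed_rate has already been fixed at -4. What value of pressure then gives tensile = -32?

pressure = 8

With feed_rate held at -4:
Substituting into the tensile equation gives tensile = -4*pressure.
Solve -4*pressure = -32: pressure = -32 / -4 = 8.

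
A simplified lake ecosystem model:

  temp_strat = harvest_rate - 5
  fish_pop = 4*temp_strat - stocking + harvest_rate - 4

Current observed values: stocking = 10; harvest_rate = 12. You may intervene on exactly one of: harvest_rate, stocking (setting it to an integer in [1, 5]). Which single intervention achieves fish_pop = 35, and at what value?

set stocking = 1

Intervening on harvest_rate: fish_pop = 5*harvest_rate - 34. Reaching 35 requires harvest_rate = 69/5, not an integer.
Intervening on stocking: with other inputs at their observed values, fish_pop = -stocking + 36. Solving for 35 gives stocking = 1, within [1, 5].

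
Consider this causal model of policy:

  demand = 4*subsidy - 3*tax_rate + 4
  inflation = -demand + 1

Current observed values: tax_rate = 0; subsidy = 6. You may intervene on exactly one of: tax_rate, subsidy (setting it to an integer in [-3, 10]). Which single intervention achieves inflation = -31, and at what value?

Intervening on tax_rate: inflation = 3*tax_rate - 27. Reaching -31 requires tax_rate = -4/3, not an integer.
Intervening on subsidy: with other inputs at their observed values, inflation = -4*subsidy - 3. Solving for -31 gives subsidy = 7, within [-3, 10].

set subsidy = 7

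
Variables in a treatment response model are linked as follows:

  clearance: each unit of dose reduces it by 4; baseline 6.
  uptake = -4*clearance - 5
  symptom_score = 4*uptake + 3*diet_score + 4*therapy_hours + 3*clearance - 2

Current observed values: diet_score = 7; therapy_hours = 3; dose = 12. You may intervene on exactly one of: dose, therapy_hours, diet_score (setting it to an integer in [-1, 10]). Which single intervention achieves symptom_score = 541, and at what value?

Intervening on dose: symptom_score = 52*dose - 67. Reaching 541 requires dose = 152/13, not an integer.
Intervening on therapy_hours: with other inputs at their observed values, symptom_score = 4*therapy_hours + 545. Solving for 541 gives therapy_hours = -1, within [-1, 10].
Intervening on diet_score: symptom_score = 3*diet_score + 536. Reaching 541 requires diet_score = 5/3, not an integer.

set therapy_hours = -1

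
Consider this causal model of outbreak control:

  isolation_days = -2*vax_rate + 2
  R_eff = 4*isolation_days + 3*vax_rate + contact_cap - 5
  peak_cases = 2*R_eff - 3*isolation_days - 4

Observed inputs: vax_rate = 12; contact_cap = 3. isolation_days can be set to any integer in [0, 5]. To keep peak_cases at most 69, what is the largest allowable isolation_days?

isolation_days = 1

Intervening on isolation_days fixes its value directly, overriding its dependence on vax_rate.
Substituting into the R_eff equation gives R_eff = 4*isolation_days + 34.
Substituting into the peak_cases equation gives peak_cases = 5*isolation_days + 64.
Require 5*isolation_days + 64 ≤ 69, so isolation_days ≤ 1.
The largest integer in [0, 5] satisfying this is 1.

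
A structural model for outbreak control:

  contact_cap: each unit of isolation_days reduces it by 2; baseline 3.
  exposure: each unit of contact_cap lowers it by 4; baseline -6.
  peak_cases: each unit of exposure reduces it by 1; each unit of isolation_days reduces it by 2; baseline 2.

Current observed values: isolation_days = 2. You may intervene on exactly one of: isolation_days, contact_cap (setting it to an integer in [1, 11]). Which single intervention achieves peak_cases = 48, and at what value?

set contact_cap = 11

Intervening on isolation_days: peak_cases = -10*isolation_days + 20. Reaching 48 requires isolation_days = -14/5, not an integer.
Intervening on contact_cap: with other inputs at their observed values, peak_cases = 4*contact_cap + 4. Solving for 48 gives contact_cap = 11, within [1, 11].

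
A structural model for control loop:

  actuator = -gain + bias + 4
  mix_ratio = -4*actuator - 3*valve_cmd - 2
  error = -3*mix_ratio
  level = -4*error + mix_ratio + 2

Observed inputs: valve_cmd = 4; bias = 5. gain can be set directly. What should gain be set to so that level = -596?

Substituting into the actuator equation gives actuator = -gain + 9.
Substituting into the mix_ratio equation gives mix_ratio = 4*gain - 50.
error becomes -12*gain + 150.
Substituting into the level equation gives level = 52*gain - 648.
Solve 52*gain - 648 = -596: gain = (-596 + 648) / 52 = 1.

gain = 1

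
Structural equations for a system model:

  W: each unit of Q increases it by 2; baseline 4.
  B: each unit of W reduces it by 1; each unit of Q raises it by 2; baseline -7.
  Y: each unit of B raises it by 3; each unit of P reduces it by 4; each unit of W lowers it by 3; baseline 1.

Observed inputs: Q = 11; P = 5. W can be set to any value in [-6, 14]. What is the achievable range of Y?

-58 to 62

Intervening on W fixes its value directly, overriding its dependence on Q.
Substituting into the B equation gives B = -W + 15.
So Y = -6*W + 26.
Linear in W, so extremes are at the endpoints: W = -6 gives Y = 62; W = 14 gives Y = -58.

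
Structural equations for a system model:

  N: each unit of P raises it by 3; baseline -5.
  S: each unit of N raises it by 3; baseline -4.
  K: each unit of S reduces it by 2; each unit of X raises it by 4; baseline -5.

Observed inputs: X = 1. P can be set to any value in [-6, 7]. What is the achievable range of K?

-89 to 145

Substituting into the S equation gives S = 9*P - 19.
Substituting into the K equation gives K = -18*P + 37.
Linear in P, so extremes are at the endpoints: P = -6 gives K = 145; P = 7 gives K = -89.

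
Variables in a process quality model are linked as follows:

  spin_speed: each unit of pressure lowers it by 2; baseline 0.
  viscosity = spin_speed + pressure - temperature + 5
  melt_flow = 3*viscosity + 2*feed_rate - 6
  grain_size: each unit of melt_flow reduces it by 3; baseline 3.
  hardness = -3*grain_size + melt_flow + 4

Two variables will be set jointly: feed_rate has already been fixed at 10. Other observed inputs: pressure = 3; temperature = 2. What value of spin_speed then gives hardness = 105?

With feed_rate held at 10:
Intervening on spin_speed fixes its value directly, overriding its dependence on pressure.
Substituting into the viscosity equation gives viscosity = spin_speed + 6.
Substituting into the melt_flow equation gives melt_flow = 3*spin_speed + 32.
So grain_size = -9*spin_speed - 93.
Substituting into the hardness equation gives hardness = 30*spin_speed + 315.
Solve 30*spin_speed + 315 = 105: spin_speed = (105 - 315) / 30 = -7.

spin_speed = -7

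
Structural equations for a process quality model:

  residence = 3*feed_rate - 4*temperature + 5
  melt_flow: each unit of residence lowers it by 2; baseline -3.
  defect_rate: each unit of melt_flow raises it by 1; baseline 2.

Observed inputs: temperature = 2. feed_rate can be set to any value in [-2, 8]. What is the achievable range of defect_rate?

-43 to 17

Substituting into the residence equation gives residence = 3*feed_rate - 3.
This gives melt_flow = -6*feed_rate + 3.
defect_rate becomes -6*feed_rate + 5.
Linear in feed_rate, so extremes are at the endpoints: feed_rate = -2 gives defect_rate = 17; feed_rate = 8 gives defect_rate = -43.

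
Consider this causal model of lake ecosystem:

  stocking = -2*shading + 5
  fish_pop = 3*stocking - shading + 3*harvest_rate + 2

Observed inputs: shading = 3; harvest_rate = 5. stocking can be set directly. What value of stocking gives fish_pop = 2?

stocking = -4

Intervening on stocking fixes its value directly, overriding its dependence on shading.
Substituting into the fish_pop equation gives fish_pop = 3*stocking + 14.
Solve 3*stocking + 14 = 2: stocking = (2 - 14) / 3 = -4.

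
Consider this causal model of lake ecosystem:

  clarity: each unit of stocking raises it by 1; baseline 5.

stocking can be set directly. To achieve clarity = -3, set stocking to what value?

stocking = -8

Solve stocking + 5 = -3: stocking = (-3 - 5) / 1 = -8.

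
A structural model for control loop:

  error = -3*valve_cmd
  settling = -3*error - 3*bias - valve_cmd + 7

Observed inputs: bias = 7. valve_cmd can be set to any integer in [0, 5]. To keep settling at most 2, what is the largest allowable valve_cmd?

valve_cmd = 2

Substituting into the settling equation gives settling = 8*valve_cmd - 14.
Require 8*valve_cmd - 14 ≤ 2, so valve_cmd ≤ 2.
The largest integer in [0, 5] satisfying this is 2.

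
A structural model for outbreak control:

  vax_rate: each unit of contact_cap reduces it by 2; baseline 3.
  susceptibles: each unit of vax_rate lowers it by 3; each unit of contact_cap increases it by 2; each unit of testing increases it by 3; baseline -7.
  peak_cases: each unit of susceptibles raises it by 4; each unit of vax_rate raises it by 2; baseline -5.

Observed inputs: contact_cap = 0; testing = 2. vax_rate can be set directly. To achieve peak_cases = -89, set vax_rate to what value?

vax_rate = 8

Intervening on vax_rate fixes its value directly, overriding its dependence on contact_cap.
Substituting into the susceptibles equation gives susceptibles = -3*vax_rate - 1.
This gives peak_cases = -10*vax_rate - 9.
Solve -10*vax_rate - 9 = -89: vax_rate = (-89 + 9) / -10 = 8.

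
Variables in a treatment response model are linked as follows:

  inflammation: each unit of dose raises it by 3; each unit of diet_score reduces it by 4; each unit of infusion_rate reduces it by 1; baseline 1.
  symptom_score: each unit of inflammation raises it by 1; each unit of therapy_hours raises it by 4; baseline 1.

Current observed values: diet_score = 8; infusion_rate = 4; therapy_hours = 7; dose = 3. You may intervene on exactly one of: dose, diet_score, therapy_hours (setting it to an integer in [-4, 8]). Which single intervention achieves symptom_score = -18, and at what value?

Intervening on dose: with other inputs at their observed values, symptom_score = 3*dose - 6. Solving for -18 gives dose = -4, within [-4, 8].
Intervening on diet_score: symptom_score = -4*diet_score + 35. Reaching -18 requires diet_score = 53/4, not an integer.
Intervening on therapy_hours: symptom_score = 4*therapy_hours - 25. Reaching -18 requires therapy_hours = 7/4, not an integer.

set dose = -4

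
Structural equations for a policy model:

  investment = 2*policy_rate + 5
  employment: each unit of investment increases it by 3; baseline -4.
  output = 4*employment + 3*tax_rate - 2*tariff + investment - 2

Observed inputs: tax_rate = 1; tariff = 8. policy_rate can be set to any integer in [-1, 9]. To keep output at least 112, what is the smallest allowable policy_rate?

Substituting into the employment equation gives employment = 6*policy_rate + 11.
output becomes 26*policy_rate + 34.
Require 26*policy_rate + 34 ≥ 112, so policy_rate ≥ 3.
The smallest integer in [-1, 9] satisfying this is 3.

policy_rate = 3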